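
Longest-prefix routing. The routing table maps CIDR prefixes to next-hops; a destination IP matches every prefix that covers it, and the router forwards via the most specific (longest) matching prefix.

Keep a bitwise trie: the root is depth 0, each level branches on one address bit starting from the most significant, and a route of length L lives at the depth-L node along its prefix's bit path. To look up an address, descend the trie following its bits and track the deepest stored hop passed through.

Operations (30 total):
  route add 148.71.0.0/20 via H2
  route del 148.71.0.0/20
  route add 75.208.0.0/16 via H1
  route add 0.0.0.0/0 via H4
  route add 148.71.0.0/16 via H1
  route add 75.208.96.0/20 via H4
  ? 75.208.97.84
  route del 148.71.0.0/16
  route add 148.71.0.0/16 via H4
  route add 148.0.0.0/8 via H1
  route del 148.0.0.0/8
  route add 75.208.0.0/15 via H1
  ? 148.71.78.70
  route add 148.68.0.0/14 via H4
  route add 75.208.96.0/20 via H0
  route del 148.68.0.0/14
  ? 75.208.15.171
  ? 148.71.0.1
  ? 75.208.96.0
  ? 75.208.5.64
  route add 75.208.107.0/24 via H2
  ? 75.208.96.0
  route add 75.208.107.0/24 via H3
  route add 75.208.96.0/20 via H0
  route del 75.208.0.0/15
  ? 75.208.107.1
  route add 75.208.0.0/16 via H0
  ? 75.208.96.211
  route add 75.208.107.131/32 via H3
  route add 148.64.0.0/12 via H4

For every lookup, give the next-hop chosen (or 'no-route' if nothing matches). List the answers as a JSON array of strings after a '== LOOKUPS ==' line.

Trace:
  + 148.71.0.0/20 (H2) depth=20
  - 148.71.0.0/20 clear@20
  + 75.208.0.0/16 (H1) depth=16
  + 0.0.0.0/0 (H4) depth=0
  + 148.71.0.0/16 (H1) depth=16
  + 75.208.96.0/20 (H4) depth=20
  Q 75.208.97.84: descend 01001011110100000110 ; hops seen [H4,H1,H4] ; pick H4
  - 148.71.0.0/16 clear@16
  + 148.71.0.0/16 (H4) depth=16
  + 148.0.0.0/8 (H1) depth=8
  - 148.0.0.0/8 clear@8
  + 75.208.0.0/15 (H1) depth=15
  Q 148.71.78.70: descend 10010100010001110 ; hops seen [H4,H4] ; pick H4
  + 148.68.0.0/14 (H4) depth=14
  + 75.208.96.0/20 (H0) depth=20
  - 148.68.0.0/14 clear@14
  Q 75.208.15.171: descend 01001011110100000 ; hops seen [H4,H1,H1] ; pick H1
  Q 148.71.0.1: descend 10010100010001110000 ; hops seen [H4,H4] ; pick H4
  Q 75.208.96.0: descend 01001011110100000110 ; hops seen [H4,H1,H1,H0] ; pick H0
  Q 75.208.5.64: descend 01001011110100000 ; hops seen [H4,H1,H1] ; pick H1
  + 75.208.107.0/24 (H2) depth=24
  Q 75.208.96.0: descend 01001011110100000110 ; hops seen [H4,H1,H1,H0] ; pick H0
  + 75.208.107.0/24 (H3) depth=24
  + 75.208.96.0/20 (H0) depth=20
  - 75.208.0.0/15 clear@15
  Q 75.208.107.1: descend 010010111101000001101011 ; hops seen [H4,H1,H0,H3] ; pick H3
  + 75.208.0.0/16 (H0) depth=16
  Q 75.208.96.211: descend 01001011110100000110 ; hops seen [H4,H0,H0] ; pick H0
  + 75.208.107.131/32 (H3) depth=32
  + 148.64.0.0/12 (H4) depth=12

== LOOKUPS ==
["H4","H4","H1","H4","H0","H1","H0","H3","H0"]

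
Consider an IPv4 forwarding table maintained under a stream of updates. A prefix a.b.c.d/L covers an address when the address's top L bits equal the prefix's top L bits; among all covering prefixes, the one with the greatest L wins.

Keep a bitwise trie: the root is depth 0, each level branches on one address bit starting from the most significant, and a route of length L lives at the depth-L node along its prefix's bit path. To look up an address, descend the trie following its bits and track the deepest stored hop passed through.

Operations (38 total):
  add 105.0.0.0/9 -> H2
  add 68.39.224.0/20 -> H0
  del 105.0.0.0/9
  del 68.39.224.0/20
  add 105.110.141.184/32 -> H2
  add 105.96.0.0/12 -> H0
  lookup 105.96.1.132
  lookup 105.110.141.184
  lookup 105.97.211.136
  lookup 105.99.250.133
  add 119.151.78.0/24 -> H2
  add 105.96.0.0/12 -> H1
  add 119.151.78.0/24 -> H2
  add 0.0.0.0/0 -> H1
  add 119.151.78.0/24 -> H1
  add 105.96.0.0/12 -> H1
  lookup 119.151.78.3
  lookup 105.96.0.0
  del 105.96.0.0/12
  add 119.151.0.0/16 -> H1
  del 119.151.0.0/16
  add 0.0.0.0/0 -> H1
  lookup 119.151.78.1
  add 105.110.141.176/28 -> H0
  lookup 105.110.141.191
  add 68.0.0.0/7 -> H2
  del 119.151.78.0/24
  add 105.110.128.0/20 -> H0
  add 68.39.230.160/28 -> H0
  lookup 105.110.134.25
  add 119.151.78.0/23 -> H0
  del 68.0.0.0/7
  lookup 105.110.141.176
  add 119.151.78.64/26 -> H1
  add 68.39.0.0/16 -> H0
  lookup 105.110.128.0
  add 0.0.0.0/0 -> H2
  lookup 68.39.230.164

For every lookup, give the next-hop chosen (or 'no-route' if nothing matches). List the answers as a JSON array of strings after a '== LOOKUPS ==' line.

Apply in order:
  + 105.0.0.0/9 (H2) depth=9
  + 68.39.224.0/20 (H0) depth=20
  del 105.0.0.0/9 (clear depth 9)
  del 68.39.224.0/20 (clear depth 20)
  + 105.110.141.184/32 (H2) depth=32
  + 105.96.0.0/12 (H0) depth=12
  ? 105.96.1.132  path d0:-→d1:-→d2:-→d3:-→d4:-→d5:-→d6:-→d7:-→d8:-→d9:-→d10:-→d11:-→d12:H0  best=H0
  ? 105.110.141.184  path d0:-→d1:-→d2:-→d3:-→d4:-→d5:-→d6:-→d7:-→d8:-→d9:-→d10:-→d11:-→d12:H0→d13:-→d14:-→d15:-→d16:-→d17:-→d18:-→d19:-→d20:-→d21:-→d22:-→d23:-→d24:-→d25:-→d26:-→d27:-→d28:-→d29:-→d30:-→d31:-→d32:H2  best=H2
  ? 105.97.211.136  path d0:-→d1:-→d2:-→d3:-→d4:-→d5:-→d6:-→d7:-→d8:-→d9:-→d10:-→d11:-→d12:H0  best=H0
  ? 105.99.250.133  path d0:-→d1:-→d2:-→d3:-→d4:-→d5:-→d6:-→d7:-→d8:-→d9:-→d10:-→d11:-→d12:H0  best=H0
  + 119.151.78.0/24 (H2) depth=24
  + 105.96.0.0/12 (H1) depth=12
  + 119.151.78.0/24 (H2) depth=24
  + 0.0.0.0/0 (H1) depth=0
  + 119.151.78.0/24 (H1) depth=24
  + 105.96.0.0/12 (H1) depth=12
  ? 119.151.78.3  path d0:H1→d1:-→d2:-→d3:-→d4:-→d5:-→d6:-→d7:-→d8:-→d9:-→d10:-→d11:-→d12:-→d13:-→d14:-→d15:-→d16:-→d17:-→d18:-→d19:-→d20:-→d21:-→d22:-→d23:-→d24:H1  best=H1
  ? 105.96.0.0  path d0:H1→d1:-→d2:-→d3:-→d4:-→d5:-→d6:-→d7:-→d8:-→d9:-→d10:-→d11:-→d12:H1  best=H1
  del 105.96.0.0/12 (clear depth 12)
  + 119.151.0.0/16 (H1) depth=16
  del 119.151.0.0/16 (clear depth 16)
  + 0.0.0.0/0 (H1) depth=0
  ? 119.151.78.1  path d0:H1→d1:-→d2:-→d3:-→d4:-→d5:-→d6:-→d7:-→d8:-→d9:-→d10:-→d11:-→d12:-→d13:-→d14:-→d15:-→d16:-→d17:-→d18:-→d19:-→d20:-→d21:-→d22:-→d23:-→d24:H1  best=H1
  + 105.110.141.176/28 (H0) depth=28
  ? 105.110.141.191  path d0:H1→d1:-→d2:-→d3:-→d4:-→d5:-→d6:-→d7:-→d8:-→d9:-→d10:-→d11:-→d12:-→d13:-→d14:-→d15:-→d16:-→d17:-→d18:-→d19:-→d20:-→d21:-→d22:-→d23:-→d24:-→d25:-→d26:-→d27:-→d28:H0→d29:-  best=H0
  + 68.0.0.0/7 (H2) depth=7
  del 119.151.78.0/24 (clear depth 24)
  + 105.110.128.0/20 (H0) depth=20
  + 68.39.230.160/28 (H0) depth=28
  ? 105.110.134.25  path d0:H1→d1:-→d2:-→d3:-→d4:-→d5:-→d6:-→d7:-→d8:-→d9:-→d10:-→d11:-→d12:-→d13:-→d14:-→d15:-→d16:-→d17:-→d18:-→d19:-→d20:H0  best=H0
  + 119.151.78.0/23 (H0) depth=23
  del 68.0.0.0/7 (clear depth 7)
  ? 105.110.141.176  path d0:H1→d1:-→d2:-→d3:-→d4:-→d5:-→d6:-→d7:-→d8:-→d9:-→d10:-→d11:-→d12:-→d13:-→d14:-→d15:-→d16:-→d17:-→d18:-→d19:-→d20:H0→d21:-→d22:-→d23:-→d24:-→d25:-→d26:-→d27:-→d28:H0  best=H0
  + 119.151.78.64/26 (H1) depth=26
  + 68.39.0.0/16 (H0) depth=16
  ? 105.110.128.0  path d0:H1→d1:-→d2:-→d3:-→d4:-→d5:-→d6:-→d7:-→d8:-→d9:-→d10:-→d11:-→d12:-→d13:-→d14:-→d15:-→d16:-→d17:-→d18:-→d19:-→d20:H0  best=H0
  + 0.0.0.0/0 (H2) depth=0
  ? 68.39.230.164  path d0:H2→d1:-→d2:-→d3:-→d4:-→d5:-→d6:-→d7:-→d8:-→d9:-→d10:-→d11:-→d12:-→d13:-→d14:-→d15:-→d16:H0→d17:-→d18:-→d19:-→d20:-→d21:-→d22:-→d23:-→d24:-→d25:-→d26:-→d27:-→d28:H0  best=H0

== LOOKUPS ==
["H0","H2","H0","H0","H1","H1","H1","H0","H0","H0","H0","H0"]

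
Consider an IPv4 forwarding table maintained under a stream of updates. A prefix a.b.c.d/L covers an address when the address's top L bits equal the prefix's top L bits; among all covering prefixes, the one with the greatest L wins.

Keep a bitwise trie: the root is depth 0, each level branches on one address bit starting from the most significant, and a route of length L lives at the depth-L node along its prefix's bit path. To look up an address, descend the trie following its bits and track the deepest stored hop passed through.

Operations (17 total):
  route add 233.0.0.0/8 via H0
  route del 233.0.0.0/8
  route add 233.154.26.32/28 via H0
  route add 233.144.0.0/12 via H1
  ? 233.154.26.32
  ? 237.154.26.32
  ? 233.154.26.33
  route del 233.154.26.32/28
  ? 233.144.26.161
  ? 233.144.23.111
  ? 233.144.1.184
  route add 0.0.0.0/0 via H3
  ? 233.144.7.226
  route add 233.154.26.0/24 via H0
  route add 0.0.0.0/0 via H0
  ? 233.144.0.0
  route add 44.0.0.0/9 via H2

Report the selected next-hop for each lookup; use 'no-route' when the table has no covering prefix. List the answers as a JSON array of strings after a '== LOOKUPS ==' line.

Apply in order:
  + 233.0.0.0/8 (H0) depth=8
  del 233.0.0.0/8 (clear depth 8)
  + 233.154.26.32/28 (H0) depth=28
  + 233.144.0.0/12 (H1) depth=12
  lookup 233.154.26.32: bits 1110100110011010000110100010 walk d0:-→d1:-→d2:-→d3:-→d4:-→d5:-→d6:-→d7:-→d8:-→d9:-→d10:-→d11:-→d12:H1→d13:-→d14:-→d15:-→d16:-→d17:-→d18:-→d19:-→d20:-→d21:-→d22:-→d23:-→d24:-→d25:-→d26:-→d27:-→d28:H0 -> H0
  lookup 237.154.26.32: bits 11101 walk d0:-→d1:-→d2:-→d3:-→d4:-→d5:- -> no-route
  lookup 233.154.26.33: bits 1110100110011010000110100010 walk d0:-→d1:-→d2:-→d3:-→d4:-→d5:-→d6:-→d7:-→d8:-→d9:-→d10:-→d11:-→d12:H1→d13:-→d14:-→d15:-→d16:-→d17:-→d18:-→d19:-→d20:-→d21:-→d22:-→d23:-→d24:-→d25:-→d26:-→d27:-→d28:H0 -> H0
  del 233.154.26.32/28 (clear depth 28)
  lookup 233.144.26.161: bits 111010011001 walk d0:-→d1:-→d2:-→d3:-→d4:-→d5:-→d6:-→d7:-→d8:-→d9:-→d10:-→d11:-→d12:H1 -> H1
  lookup 233.144.23.111: bits 111010011001 walk d0:-→d1:-→d2:-→d3:-→d4:-→d5:-→d6:-→d7:-→d8:-→d9:-→d10:-→d11:-→d12:H1 -> H1
  lookup 233.144.1.184: bits 111010011001 walk d0:-→d1:-→d2:-→d3:-→d4:-→d5:-→d6:-→d7:-→d8:-→d9:-→d10:-→d11:-→d12:H1 -> H1
  + 0.0.0.0/0 (H3) depth=0
  lookup 233.144.7.226: bits 111010011001 walk d0:H3→d1:-→d2:-→d3:-→d4:-→d5:-→d6:-→d7:-→d8:-→d9:-→d10:-→d11:-→d12:H1 -> H1
  + 233.154.26.0/24 (H0) depth=24
  + 0.0.0.0/0 (H0) depth=0
  lookup 233.144.0.0: bits 111010011001 walk d0:H0→d1:-→d2:-→d3:-→d4:-→d5:-→d6:-→d7:-→d8:-→d9:-→d10:-→d11:-→d12:H1 -> H1
  + 44.0.0.0/9 (H2) depth=9

== LOOKUPS ==
["H0","no-route","H0","H1","H1","H1","H1","H1"]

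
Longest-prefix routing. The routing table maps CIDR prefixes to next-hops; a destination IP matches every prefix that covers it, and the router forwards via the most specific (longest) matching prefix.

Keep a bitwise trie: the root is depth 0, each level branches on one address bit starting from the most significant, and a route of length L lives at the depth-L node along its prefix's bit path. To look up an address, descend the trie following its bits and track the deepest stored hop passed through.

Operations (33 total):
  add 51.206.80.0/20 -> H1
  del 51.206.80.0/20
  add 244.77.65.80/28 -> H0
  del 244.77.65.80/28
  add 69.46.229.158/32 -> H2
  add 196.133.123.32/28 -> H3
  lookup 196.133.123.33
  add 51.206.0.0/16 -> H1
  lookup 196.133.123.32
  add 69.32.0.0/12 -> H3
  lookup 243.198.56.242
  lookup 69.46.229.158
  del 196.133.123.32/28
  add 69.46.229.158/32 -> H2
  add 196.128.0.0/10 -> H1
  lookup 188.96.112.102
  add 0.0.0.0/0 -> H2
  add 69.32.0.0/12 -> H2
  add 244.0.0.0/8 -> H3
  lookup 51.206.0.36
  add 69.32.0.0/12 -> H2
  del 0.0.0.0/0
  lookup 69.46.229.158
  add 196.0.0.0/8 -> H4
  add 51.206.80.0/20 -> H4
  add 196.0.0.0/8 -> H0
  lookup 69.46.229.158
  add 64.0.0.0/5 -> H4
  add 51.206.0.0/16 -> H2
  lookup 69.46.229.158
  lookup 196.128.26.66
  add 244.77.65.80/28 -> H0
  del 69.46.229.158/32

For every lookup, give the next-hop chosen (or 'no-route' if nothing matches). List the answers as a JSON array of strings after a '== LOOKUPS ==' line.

Trace:
  + 51.206.80.0/20 (H1) depth=20
  del 51.206.80.0/20 (clear depth 20)
  + 244.77.65.80/28 (H0) depth=28
  del 244.77.65.80/28 (clear depth 28)
  + 69.46.229.158/32 (H2) depth=32
  + 196.133.123.32/28 (H3) depth=28
  Q 196.133.123.33: descend 1100010010000101011110110010 ; hops seen [H3] ; pick H3
  + 51.206.0.0/16 (H1) depth=16
  Q 196.133.123.32: descend 1100010010000101011110110010 ; hops seen [H3] ; pick H3
  + 69.32.0.0/12 (H3) depth=12
  Q 243.198.56.242: descend 11110 ; hops seen [∅] ; pick no-route
  Q 69.46.229.158: descend 01000101001011101110010110011110 ; hops seen [H3,H2] ; pick H2
  del 196.133.123.32/28 (clear depth 28)
  + 69.46.229.158/32 (H2) depth=32
  + 196.128.0.0/10 (H1) depth=10
  Q 188.96.112.102: descend 1 ; hops seen [∅] ; pick no-route
  + 0.0.0.0/0 (H2) depth=0
  + 69.32.0.0/12 (H2) depth=12
  + 244.0.0.0/8 (H3) depth=8
  Q 51.206.0.36: descend 00110011110011100 ; hops seen [H2,H1] ; pick H1
  + 69.32.0.0/12 (H2) depth=12
  del 0.0.0.0/0 (clear depth 0)
  Q 69.46.229.158: descend 01000101001011101110010110011110 ; hops seen [H2,H2] ; pick H2
  + 196.0.0.0/8 (H4) depth=8
  + 51.206.80.0/20 (H4) depth=20
  + 196.0.0.0/8 (H0) depth=8
  Q 69.46.229.158: descend 01000101001011101110010110011110 ; hops seen [H2,H2] ; pick H2
  + 64.0.0.0/5 (H4) depth=5
  + 51.206.0.0/16 (H2) depth=16
  Q 69.46.229.158: descend 01000101001011101110010110011110 ; hops seen [H4,H2,H2] ; pick H2
  Q 196.128.26.66: descend 1100010010000 ; hops seen [H0,H1] ; pick H1
  + 244.77.65.80/28 (H0) depth=28
  del 69.46.229.158/32 (clear depth 32)

== LOOKUPS ==
["H3","H3","no-route","H2","no-route","H1","H2","H2","H2","H1"]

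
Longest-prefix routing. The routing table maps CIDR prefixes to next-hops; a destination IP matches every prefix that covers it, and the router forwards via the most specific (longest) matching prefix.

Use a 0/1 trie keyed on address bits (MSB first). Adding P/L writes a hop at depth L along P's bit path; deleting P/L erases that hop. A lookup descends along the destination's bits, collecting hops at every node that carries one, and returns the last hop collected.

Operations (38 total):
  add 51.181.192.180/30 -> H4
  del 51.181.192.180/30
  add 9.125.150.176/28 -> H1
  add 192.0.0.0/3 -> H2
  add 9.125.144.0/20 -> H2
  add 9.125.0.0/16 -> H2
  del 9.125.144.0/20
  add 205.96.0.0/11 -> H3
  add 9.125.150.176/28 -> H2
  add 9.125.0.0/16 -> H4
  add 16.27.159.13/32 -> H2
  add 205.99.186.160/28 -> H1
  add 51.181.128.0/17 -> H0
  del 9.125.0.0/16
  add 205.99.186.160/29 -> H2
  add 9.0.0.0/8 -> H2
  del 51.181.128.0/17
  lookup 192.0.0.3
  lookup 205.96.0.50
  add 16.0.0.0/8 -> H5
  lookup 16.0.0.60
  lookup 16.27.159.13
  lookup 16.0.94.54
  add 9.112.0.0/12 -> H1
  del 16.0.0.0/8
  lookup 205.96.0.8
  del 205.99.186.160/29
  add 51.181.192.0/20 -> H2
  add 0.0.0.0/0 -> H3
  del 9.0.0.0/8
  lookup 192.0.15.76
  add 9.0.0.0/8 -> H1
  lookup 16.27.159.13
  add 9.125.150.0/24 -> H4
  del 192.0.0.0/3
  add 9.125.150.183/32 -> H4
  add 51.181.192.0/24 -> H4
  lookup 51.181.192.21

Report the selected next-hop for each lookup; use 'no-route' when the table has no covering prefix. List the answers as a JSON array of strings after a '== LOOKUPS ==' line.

Process each operation:
  + 51.181.192.180/30 (H4) depth=30
  - 51.181.192.180/30 clear@30
  + 9.125.150.176/28 (H1) depth=28
  + 192.0.0.0/3 (H2) depth=3
  + 9.125.144.0/20 (H2) depth=20
  + 9.125.0.0/16 (H2) depth=16
  - 9.125.144.0/20 clear@20
  + 205.96.0.0/11 (H3) depth=11
  + 9.125.150.176/28 (H2) depth=28
  + 9.125.0.0/16 (H4) depth=16
  + 16.27.159.13/32 (H2) depth=32
  + 205.99.186.160/28 (H1) depth=28
  + 51.181.128.0/17 (H0) depth=17
  - 9.125.0.0/16 clear@16
  + 205.99.186.160/29 (H2) depth=29
  + 9.0.0.0/8 (H2) depth=8
  - 51.181.128.0/17 clear@17
  Q 192.0.0.3: descend 1100 ; hops seen [H2] ; pick H2
  Q 205.96.0.50: descend 11001101011000 ; hops seen [H2,H3] ; pick H3
  + 16.0.0.0/8 (H5) depth=8
  Q 16.0.0.60: descend 00010000000 ; hops seen [H5] ; pick H5
  Q 16.27.159.13: descend 00010000000110111001111100001101 ; hops seen [H5,H2] ; pick H2
  Q 16.0.94.54: descend 00010000000 ; hops seen [H5] ; pick H5
  + 9.112.0.0/12 (H1) depth=12
  - 16.0.0.0/8 clear@8
  Q 205.96.0.8: descend 11001101011000 ; hops seen [H2,H3] ; pick H3
  - 205.99.186.160/29 clear@29
  + 51.181.192.0/20 (H2) depth=20
  + 0.0.0.0/0 (H3) depth=0
  - 9.0.0.0/8 clear@8
  Q 192.0.15.76: descend 1100 ; hops seen [H3,H2] ; pick H2
  + 9.0.0.0/8 (H1) depth=8
  Q 16.27.159.13: descend 00010000000110111001111100001101 ; hops seen [H3,H2] ; pick H2
  + 9.125.150.0/24 (H4) depth=24
  - 192.0.0.0/3 clear@3
  + 9.125.150.183/32 (H4) depth=32
  + 51.181.192.0/24 (H4) depth=24
  Q 51.181.192.21: descend 001100111011010111000000 ; hops seen [H3,H2,H4] ; pick H4

== LOOKUPS ==
["H2","H3","H5","H2","H5","H3","H2","H2","H4"]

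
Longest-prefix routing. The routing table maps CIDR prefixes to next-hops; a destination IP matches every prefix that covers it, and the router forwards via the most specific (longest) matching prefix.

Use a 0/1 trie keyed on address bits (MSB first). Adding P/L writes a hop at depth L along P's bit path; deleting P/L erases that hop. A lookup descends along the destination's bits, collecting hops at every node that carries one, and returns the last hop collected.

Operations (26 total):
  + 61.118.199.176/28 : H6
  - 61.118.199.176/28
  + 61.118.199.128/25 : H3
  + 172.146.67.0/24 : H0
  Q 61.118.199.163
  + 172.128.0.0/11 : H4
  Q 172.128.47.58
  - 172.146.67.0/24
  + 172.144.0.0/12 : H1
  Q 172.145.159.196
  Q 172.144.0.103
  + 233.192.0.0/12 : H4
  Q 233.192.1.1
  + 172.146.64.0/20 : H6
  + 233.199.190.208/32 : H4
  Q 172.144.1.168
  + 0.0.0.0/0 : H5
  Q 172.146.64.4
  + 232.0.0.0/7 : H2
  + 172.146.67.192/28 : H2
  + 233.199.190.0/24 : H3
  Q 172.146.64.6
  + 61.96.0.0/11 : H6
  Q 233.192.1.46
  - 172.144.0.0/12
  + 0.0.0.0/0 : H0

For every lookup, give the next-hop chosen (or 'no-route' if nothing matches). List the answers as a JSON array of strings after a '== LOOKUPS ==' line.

Trace:
  + 61.118.199.176/28 (H6) depth=28
  del 61.118.199.176/28 (clear depth 28)
  + 61.118.199.128/25 (H3) depth=25
  + 172.146.67.0/24 (H0) depth=24
  ? 61.118.199.163  path d0:-→d1:-→d2:-→d3:-→d4:-→d5:-→d6:-→d7:-→d8:-→d9:-→d10:-→d11:-→d12:-→d13:-→d14:-→d15:-→d16:-→d17:-→d18:-→d19:-→d20:-→d21:-→d22:-→d23:-→d24:-→d25:H3→d26:-→d27:-  best=H3
  + 172.128.0.0/11 (H4) depth=11
  ? 172.128.47.58  path d0:-→d1:-→d2:-→d3:-→d4:-→d5:-→d6:-→d7:-→d8:-→d9:-→d10:-→d11:H4  best=H4
  del 172.146.67.0/24 (clear depth 24)
  + 172.144.0.0/12 (H1) depth=12
  ? 172.145.159.196  path d0:-→d1:-→d2:-→d3:-→d4:-→d5:-→d6:-→d7:-→d8:-→d9:-→d10:-→d11:H4→d12:H1→d13:-→d14:-  best=H1
  ? 172.144.0.103  path d0:-→d1:-→d2:-→d3:-→d4:-→d5:-→d6:-→d7:-→d8:-→d9:-→d10:-→d11:H4→d12:H1→d13:-→d14:-  best=H1
  + 233.192.0.0/12 (H4) depth=12
  ? 233.192.1.1  path d0:-→d1:-→d2:-→d3:-→d4:-→d5:-→d6:-→d7:-→d8:-→d9:-→d10:-→d11:-→d12:H4  best=H4
  + 172.146.64.0/20 (H6) depth=20
  + 233.199.190.208/32 (H4) depth=32
  ? 172.144.1.168  path d0:-→d1:-→d2:-→d3:-→d4:-→d5:-→d6:-→d7:-→d8:-→d9:-→d10:-→d11:H4→d12:H1→d13:-→d14:-  best=H1
  + 0.0.0.0/0 (H5) depth=0
  ? 172.146.64.4  path d0:H5→d1:-→d2:-→d3:-→d4:-→d5:-→d6:-→d7:-→d8:-→d9:-→d10:-→d11:H4→d12:H1→d13:-→d14:-→d15:-→d16:-→d17:-→d18:-→d19:-→d20:H6→d21:-→d22:-  best=H6
  + 232.0.0.0/7 (H2) depth=7
  + 172.146.67.192/28 (H2) depth=28
  + 233.199.190.0/24 (H3) depth=24
  ? 172.146.64.6  path d0:H5→d1:-→d2:-→d3:-→d4:-→d5:-→d6:-→d7:-→d8:-→d9:-→d10:-→d11:H4→d12:H1→d13:-→d14:-→d15:-→d16:-→d17:-→d18:-→d19:-→d20:H6→d21:-→d22:-  best=H6
  + 61.96.0.0/11 (H6) depth=11
  ? 233.192.1.46  path d0:H5→d1:-→d2:-→d3:-→d4:-→d5:-→d6:-→d7:H2→d8:-→d9:-→d10:-→d11:-→d12:H4→d13:-  best=H4
  del 172.144.0.0/12 (clear depth 12)
  + 0.0.0.0/0 (H0) depth=0

== LOOKUPS ==
["H3","H4","H1","H1","H4","H1","H6","H6","H4"]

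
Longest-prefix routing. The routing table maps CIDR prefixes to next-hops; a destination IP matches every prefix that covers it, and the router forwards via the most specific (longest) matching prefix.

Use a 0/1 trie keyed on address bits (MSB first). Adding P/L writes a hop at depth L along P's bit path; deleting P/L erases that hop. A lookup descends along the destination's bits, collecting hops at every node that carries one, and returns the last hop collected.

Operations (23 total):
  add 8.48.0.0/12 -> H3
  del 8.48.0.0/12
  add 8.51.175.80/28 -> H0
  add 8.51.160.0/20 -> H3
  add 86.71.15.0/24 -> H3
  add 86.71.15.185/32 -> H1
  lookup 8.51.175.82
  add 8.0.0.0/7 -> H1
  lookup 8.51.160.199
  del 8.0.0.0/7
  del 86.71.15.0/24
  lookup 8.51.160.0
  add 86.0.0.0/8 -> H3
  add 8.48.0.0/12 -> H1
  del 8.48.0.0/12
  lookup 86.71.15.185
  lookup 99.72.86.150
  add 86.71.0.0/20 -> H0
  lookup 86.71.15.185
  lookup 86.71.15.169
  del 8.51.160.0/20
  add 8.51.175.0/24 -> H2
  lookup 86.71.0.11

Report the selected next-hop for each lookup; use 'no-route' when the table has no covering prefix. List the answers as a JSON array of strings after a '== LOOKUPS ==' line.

Apply in order:
  + 8.48.0.0/12 (H3) depth=12
  del 8.48.0.0/12 (clear depth 12)
  + 8.51.175.80/28 (H0) depth=28
  + 8.51.160.0/20 (H3) depth=20
  + 86.71.15.0/24 (H3) depth=24
  + 86.71.15.185/32 (H1) depth=32
  Q 8.51.175.82: descend 0000100000110011101011110101 ; hops seen [H3,H0] ; pick H0
  + 8.0.0.0/7 (H1) depth=7
  Q 8.51.160.199: descend 00001000001100111010 ; hops seen [H1,H3] ; pick H3
  del 8.0.0.0/7 (clear depth 7)
  del 86.71.15.0/24 (clear depth 24)
  Q 8.51.160.0: descend 00001000001100111010 ; hops seen [H3] ; pick H3
  + 86.0.0.0/8 (H3) depth=8
  + 8.48.0.0/12 (H1) depth=12
  del 8.48.0.0/12 (clear depth 12)
  Q 86.71.15.185: descend 01010110010001110000111110111001 ; hops seen [H3,H1] ; pick H1
  Q 99.72.86.150: descend 01 ; hops seen [∅] ; pick no-route
  + 86.71.0.0/20 (H0) depth=20
  Q 86.71.15.185: descend 01010110010001110000111110111001 ; hops seen [H3,H0,H1] ; pick H1
  Q 86.71.15.169: descend 010101100100011100001111101 ; hops seen [H3,H0] ; pick H0
  del 8.51.160.0/20 (clear depth 20)
  + 8.51.175.0/24 (H2) depth=24
  Q 86.71.0.11: descend 01010110010001110000 ; hops seen [H3,H0] ; pick H0

== LOOKUPS ==
["H0","H3","H3","H1","no-route","H1","H0","H0"]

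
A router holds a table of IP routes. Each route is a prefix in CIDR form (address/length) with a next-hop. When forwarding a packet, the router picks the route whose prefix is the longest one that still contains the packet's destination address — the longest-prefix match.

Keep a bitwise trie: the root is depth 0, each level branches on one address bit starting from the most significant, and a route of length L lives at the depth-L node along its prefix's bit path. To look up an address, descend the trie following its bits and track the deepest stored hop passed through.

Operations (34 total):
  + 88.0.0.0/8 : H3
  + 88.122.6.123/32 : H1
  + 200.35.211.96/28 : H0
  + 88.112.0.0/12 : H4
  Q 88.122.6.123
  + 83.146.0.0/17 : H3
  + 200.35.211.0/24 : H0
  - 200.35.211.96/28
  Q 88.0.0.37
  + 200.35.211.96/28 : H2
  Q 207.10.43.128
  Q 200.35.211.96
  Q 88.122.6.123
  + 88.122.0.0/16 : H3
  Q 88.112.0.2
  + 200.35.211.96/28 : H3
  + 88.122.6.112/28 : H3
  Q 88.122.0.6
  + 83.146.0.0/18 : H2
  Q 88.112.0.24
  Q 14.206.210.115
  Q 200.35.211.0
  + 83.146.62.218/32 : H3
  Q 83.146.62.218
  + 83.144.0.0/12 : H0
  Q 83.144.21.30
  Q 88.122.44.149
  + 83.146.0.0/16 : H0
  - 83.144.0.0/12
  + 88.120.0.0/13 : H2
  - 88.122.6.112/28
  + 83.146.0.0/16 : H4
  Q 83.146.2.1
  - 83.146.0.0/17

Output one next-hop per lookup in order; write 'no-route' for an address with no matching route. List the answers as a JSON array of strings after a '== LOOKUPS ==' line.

Process each operation:
  + 88.0.0.0/8 (H3) depth=8
  + 88.122.6.123/32 (H1) depth=32
  + 200.35.211.96/28 (H0) depth=28
  + 88.112.0.0/12 (H4) depth=12
  Q 88.122.6.123: descend 01011000011110100000011001111011 ; hops seen [H3,H4,H1] ; pick H1
  + 83.146.0.0/17 (H3) depth=17
  + 200.35.211.0/24 (H0) depth=24
  - 200.35.211.96/28 clear@28
  Q 88.0.0.37: descend 010110000 ; hops seen [H3] ; pick H3
  + 200.35.211.96/28 (H2) depth=28
  Q 207.10.43.128: descend 11001 ; hops seen [∅] ; pick no-route
  Q 200.35.211.96: descend 1100100000100011110100110110 ; hops seen [H0,H2] ; pick H2
  Q 88.122.6.123: descend 01011000011110100000011001111011 ; hops seen [H3,H4,H1] ; pick H1
  + 88.122.0.0/16 (H3) depth=16
  Q 88.112.0.2: descend 010110000111 ; hops seen [H3,H4] ; pick H4
  + 200.35.211.96/28 (H3) depth=28
  + 88.122.6.112/28 (H3) depth=28
  Q 88.122.0.6: descend 010110000111101000000 ; hops seen [H3,H4,H3] ; pick H3
  + 83.146.0.0/18 (H2) depth=18
  Q 88.112.0.24: descend 010110000111 ; hops seen [H3,H4] ; pick H4
  Q 14.206.210.115: descend 0 ; hops seen [∅] ; pick no-route
  Q 200.35.211.0: descend 1100100000100011110100110 ; hops seen [H0] ; pick H0
  + 83.146.62.218/32 (H3) depth=32
  Q 83.146.62.218: descend 01010011100100100011111011011010 ; hops seen [H3,H2,H3] ; pick H3
  + 83.144.0.0/12 (H0) depth=12
  Q 83.144.21.30: descend 01010011100100 ; hops seen [H0] ; pick H0
  Q 88.122.44.149: descend 010110000111101000 ; hops seen [H3,H4,H3] ; pick H3
  + 83.146.0.0/16 (H0) depth=16
  - 83.144.0.0/12 clear@12
  + 88.120.0.0/13 (H2) depth=13
  - 88.122.6.112/28 clear@28
  + 83.146.0.0/16 (H4) depth=16
  Q 83.146.2.1: descend 010100111001001000 ; hops seen [H4,H3,H2] ; pick H2
  - 83.146.0.0/17 clear@17

== LOOKUPS ==
["H1","H3","no-route","H2","H1","H4","H3","H4","no-route","H0","H3","H0","H3","H2"]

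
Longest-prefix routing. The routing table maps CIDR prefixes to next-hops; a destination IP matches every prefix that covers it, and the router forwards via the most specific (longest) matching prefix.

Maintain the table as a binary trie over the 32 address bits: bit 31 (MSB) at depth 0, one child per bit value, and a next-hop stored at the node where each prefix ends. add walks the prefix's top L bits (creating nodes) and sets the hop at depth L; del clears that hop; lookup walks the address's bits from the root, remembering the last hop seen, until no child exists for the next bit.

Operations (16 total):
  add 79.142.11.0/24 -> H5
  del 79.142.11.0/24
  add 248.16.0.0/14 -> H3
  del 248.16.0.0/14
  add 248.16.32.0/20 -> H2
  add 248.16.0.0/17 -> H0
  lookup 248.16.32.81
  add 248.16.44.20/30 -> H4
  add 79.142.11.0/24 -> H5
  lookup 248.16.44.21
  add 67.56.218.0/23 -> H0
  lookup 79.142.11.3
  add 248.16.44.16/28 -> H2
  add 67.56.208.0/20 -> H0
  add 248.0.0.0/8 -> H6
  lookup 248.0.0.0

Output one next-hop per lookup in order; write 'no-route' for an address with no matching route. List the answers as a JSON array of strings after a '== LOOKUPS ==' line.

Apply in order:
  add 79.142.11.0/24 -> H5 at depth 24
  del 79.142.11.0/24 (clear depth 24)
  add 248.16.0.0/14 -> H3 at depth 14
  del 248.16.0.0/14 (clear depth 14)
  add 248.16.32.0/20 -> H2 at depth 20
  add 248.16.0.0/17 -> H0 at depth 17
  Q 248.16.32.81: descend 11111000000100000010 ; hops seen [H0,H2] ; pick H2
  add 248.16.44.20/30 -> H4 at depth 30
  add 79.142.11.0/24 -> H5 at depth 24
  Q 248.16.44.21: descend 111110000001000000101100000101 ; hops seen [H0,H2,H4] ; pick H4
  add 67.56.218.0/23 -> H0 at depth 23
  Q 79.142.11.3: descend 010011111000111000001011 ; hops seen [H5] ; pick H5
  add 248.16.44.16/28 -> H2 at depth 28
  add 67.56.208.0/20 -> H0 at depth 20
  add 248.0.0.0/8 -> H6 at depth 8
  Q 248.0.0.0: descend 11111000000 ; hops seen [H6] ; pick H6

== LOOKUPS ==
["H2","H4","H5","H6"]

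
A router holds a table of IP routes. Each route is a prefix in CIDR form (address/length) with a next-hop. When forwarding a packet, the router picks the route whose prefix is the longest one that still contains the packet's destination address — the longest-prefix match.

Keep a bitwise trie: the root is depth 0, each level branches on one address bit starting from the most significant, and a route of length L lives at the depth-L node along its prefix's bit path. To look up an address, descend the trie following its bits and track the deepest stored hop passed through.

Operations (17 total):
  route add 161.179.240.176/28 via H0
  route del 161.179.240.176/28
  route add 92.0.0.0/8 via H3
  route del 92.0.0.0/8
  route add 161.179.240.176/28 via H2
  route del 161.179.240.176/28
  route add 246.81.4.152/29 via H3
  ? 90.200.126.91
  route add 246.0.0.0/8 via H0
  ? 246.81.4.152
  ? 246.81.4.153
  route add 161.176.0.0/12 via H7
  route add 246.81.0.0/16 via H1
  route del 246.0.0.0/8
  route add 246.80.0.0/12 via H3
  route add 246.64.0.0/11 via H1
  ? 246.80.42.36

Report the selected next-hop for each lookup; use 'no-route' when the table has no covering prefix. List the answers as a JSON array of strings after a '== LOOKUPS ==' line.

Process each operation:
  add 161.179.240.176/28 -> H0 at depth 28
  del 161.179.240.176/28 (clear depth 28)
  add 92.0.0.0/8 -> H3 at depth 8
  del 92.0.0.0/8 (clear depth 8)
  add 161.179.240.176/28 -> H2 at depth 28
  del 161.179.240.176/28 (clear depth 28)
  add 246.81.4.152/29 -> H3 at depth 29
  ? 90.200.126.91  path d0:-→d1:-→d2:-→d3:-→d4:-→d5:-  best=no-route
  add 246.0.0.0/8 -> H0 at depth 8
  ? 246.81.4.152  path d0:-→d1:-→d2:-→d3:-→d4:-→d5:-→d6:-→d7:-→d8:H0→d9:-→d10:-→d11:-→d12:-→d13:-→d14:-→d15:-→d16:-→d17:-→d18:-→d19:-→d20:-→d21:-→d22:-→d23:-→d24:-→d25:-→d26:-→d27:-→d28:-→d29:H3  best=H3
  ? 246.81.4.153  path d0:-→d1:-→d2:-→d3:-→d4:-→d5:-→d6:-→d7:-→d8:H0→d9:-→d10:-→d11:-→d12:-→d13:-→d14:-→d15:-→d16:-→d17:-→d18:-→d19:-→d20:-→d21:-→d22:-→d23:-→d24:-→d25:-→d26:-→d27:-→d28:-→d29:H3  best=H3
  add 161.176.0.0/12 -> H7 at depth 12
  add 246.81.0.0/16 -> H1 at depth 16
  del 246.0.0.0/8 (clear depth 8)
  add 246.80.0.0/12 -> H3 at depth 12
  add 246.64.0.0/11 -> H1 at depth 11
  ? 246.80.42.36  path d0:-→d1:-→d2:-→d3:-→d4:-→d5:-→d6:-→d7:-→d8:-→d9:-→d10:-→d11:H1→d12:H3→d13:-→d14:-→d15:-  best=H3

== LOOKUPS ==
["no-route","H3","H3","H3"]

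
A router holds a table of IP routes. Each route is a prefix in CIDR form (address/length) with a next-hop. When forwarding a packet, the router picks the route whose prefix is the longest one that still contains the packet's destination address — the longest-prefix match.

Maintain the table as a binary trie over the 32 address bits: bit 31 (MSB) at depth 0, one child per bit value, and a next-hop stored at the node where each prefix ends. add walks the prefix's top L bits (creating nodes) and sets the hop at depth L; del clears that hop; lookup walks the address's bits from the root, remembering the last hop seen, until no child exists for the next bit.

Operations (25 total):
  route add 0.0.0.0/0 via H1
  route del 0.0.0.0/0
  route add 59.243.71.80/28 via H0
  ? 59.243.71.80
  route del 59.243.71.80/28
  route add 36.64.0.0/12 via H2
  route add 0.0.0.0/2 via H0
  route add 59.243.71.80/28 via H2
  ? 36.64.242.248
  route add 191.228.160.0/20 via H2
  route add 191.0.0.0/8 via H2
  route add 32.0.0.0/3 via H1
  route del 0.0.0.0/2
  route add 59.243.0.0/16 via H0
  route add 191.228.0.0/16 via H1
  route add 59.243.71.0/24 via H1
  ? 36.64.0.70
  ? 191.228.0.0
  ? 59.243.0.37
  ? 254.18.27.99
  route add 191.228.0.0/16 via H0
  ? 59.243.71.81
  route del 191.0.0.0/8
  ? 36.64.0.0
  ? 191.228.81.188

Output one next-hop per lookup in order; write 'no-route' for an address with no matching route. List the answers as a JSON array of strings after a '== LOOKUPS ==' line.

Process each operation:
  + 0.0.0.0/0 (H1) depth=0
  del 0.0.0.0/0 (clear depth 0)
  + 59.243.71.80/28 (H0) depth=28
  ? 59.243.71.80  path d0:-→d1:-→d2:-→d3:-→d4:-→d5:-→d6:-→d7:-→d8:-→d9:-→d10:-→d11:-→d12:-→d13:-→d14:-→d15:-→d16:-→d17:-→d18:-→d19:-→d20:-→d21:-→d22:-→d23:-→d24:-→d25:-→d26:-→d27:-→d28:H0  best=H0
  del 59.243.71.80/28 (clear depth 28)
  + 36.64.0.0/12 (H2) depth=12
  + 0.0.0.0/2 (H0) depth=2
  + 59.243.71.80/28 (H2) depth=28
  ? 36.64.242.248  path d0:-→d1:-→d2:H0→d3:-→d4:-→d5:-→d6:-→d7:-→d8:-→d9:-→d10:-→d11:-→d12:H2  best=H2
  + 191.228.160.0/20 (H2) depth=20
  + 191.0.0.0/8 (H2) depth=8
  + 32.0.0.0/3 (H1) depth=3
  del 0.0.0.0/2 (clear depth 2)
  + 59.243.0.0/16 (H0) depth=16
  + 191.228.0.0/16 (H1) depth=16
  + 59.243.71.0/24 (H1) depth=24
  ? 36.64.0.70  path d0:-→d1:-→d2:-→d3:H1→d4:-→d5:-→d6:-→d7:-→d8:-→d9:-→d10:-→d11:-→d12:H2  best=H2
  ? 191.228.0.0  path d0:-→d1:-→d2:-→d3:-→d4:-→d5:-→d6:-→d7:-→d8:H2→d9:-→d10:-→d11:-→d12:-→d13:-→d14:-→d15:-→d16:H1  best=H1
  ? 59.243.0.37  path d0:-→d1:-→d2:-→d3:H1→d4:-→d5:-→d6:-→d7:-→d8:-→d9:-→d10:-→d11:-→d12:-→d13:-→d14:-→d15:-→d16:H0→d17:-  best=H0
  ? 254.18.27.99  path d0:-→d1:-  best=no-route
  + 191.228.0.0/16 (H0) depth=16
  ? 59.243.71.81  path d0:-→d1:-→d2:-→d3:H1→d4:-→d5:-→d6:-→d7:-→d8:-→d9:-→d10:-→d11:-→d12:-→d13:-→d14:-→d15:-→d16:H0→d17:-→d18:-→d19:-→d20:-→d21:-→d22:-→d23:-→d24:H1→d25:-→d26:-→d27:-→d28:H2  best=H2
  del 191.0.0.0/8 (clear depth 8)
  ? 36.64.0.0  path d0:-→d1:-→d2:-→d3:H1→d4:-→d5:-→d6:-→d7:-→d8:-→d9:-→d10:-→d11:-→d12:H2  best=H2
  ? 191.228.81.188  path d0:-→d1:-→d2:-→d3:-→d4:-→d5:-→d6:-→d7:-→d8:-→d9:-→d10:-→d11:-→d12:-→d13:-→d14:-→d15:-→d16:H0  best=H0

== LOOKUPS ==
["H0","H2","H2","H1","H0","no-route","H2","H2","H0"]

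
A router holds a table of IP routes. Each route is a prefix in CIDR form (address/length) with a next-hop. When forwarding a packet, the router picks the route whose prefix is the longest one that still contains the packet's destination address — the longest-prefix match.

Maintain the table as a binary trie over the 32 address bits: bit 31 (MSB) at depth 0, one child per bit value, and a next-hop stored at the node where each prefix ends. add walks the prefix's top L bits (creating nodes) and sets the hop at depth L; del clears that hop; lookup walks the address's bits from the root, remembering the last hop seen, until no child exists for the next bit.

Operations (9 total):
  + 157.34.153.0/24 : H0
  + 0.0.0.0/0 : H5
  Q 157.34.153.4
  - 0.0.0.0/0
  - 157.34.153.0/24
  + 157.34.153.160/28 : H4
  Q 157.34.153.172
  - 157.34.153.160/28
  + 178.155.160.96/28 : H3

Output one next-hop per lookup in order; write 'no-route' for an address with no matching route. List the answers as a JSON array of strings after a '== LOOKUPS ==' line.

Trace:
  add 157.34.153.0/24 -> H0 at depth 24
  add 0.0.0.0/0 -> H5 at depth 0
  ? 157.34.153.4  path d0:H5→d1:-→d2:-→d3:-→d4:-→d5:-→d6:-→d7:-→d8:-→d9:-→d10:-→d11:-→d12:-→d13:-→d14:-→d15:-→d16:-→d17:-→d18:-→d19:-→d20:-→d21:-→d22:-→d23:-→d24:H0  best=H0
  del 0.0.0.0/0 (clear depth 0)
  del 157.34.153.0/24 (clear depth 24)
  add 157.34.153.160/28 -> H4 at depth 28
  ? 157.34.153.172  path d0:-→d1:-→d2:-→d3:-→d4:-→d5:-→d6:-→d7:-→d8:-→d9:-→d10:-→d11:-→d12:-→d13:-→d14:-→d15:-→d16:-→d17:-→d18:-→d19:-→d20:-→d21:-→d22:-→d23:-→d24:-→d25:-→d26:-→d27:-→d28:H4  best=H4
  del 157.34.153.160/28 (clear depth 28)
  add 178.155.160.96/28 -> H3 at depth 28

== LOOKUPS ==
["H0","H4"]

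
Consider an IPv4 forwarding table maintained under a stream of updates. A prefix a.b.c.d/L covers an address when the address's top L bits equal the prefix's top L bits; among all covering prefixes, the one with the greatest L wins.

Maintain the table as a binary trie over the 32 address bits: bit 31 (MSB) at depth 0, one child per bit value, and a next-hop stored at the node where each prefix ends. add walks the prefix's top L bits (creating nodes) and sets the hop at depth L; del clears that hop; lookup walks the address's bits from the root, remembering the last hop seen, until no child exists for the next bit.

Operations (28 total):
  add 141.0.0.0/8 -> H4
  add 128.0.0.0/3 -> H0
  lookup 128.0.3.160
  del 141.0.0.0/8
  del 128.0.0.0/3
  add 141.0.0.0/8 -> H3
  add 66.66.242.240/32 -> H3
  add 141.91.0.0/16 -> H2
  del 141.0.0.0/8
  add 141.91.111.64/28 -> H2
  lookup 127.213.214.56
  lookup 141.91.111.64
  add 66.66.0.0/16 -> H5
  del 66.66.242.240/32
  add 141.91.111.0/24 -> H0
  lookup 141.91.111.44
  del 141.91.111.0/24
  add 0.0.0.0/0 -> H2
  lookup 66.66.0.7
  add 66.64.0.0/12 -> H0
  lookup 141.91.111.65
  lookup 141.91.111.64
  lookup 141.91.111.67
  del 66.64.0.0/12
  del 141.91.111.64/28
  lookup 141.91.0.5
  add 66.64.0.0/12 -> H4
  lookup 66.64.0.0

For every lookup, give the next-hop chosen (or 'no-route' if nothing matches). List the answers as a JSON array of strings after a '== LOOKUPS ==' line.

Apply in order:
  add 141.0.0.0/8 -> H4 at depth 8
  add 128.0.0.0/3 -> H0 at depth 3
  lookup 128.0.3.160: bits 1000 walk d0:-→d1:-→d2:-→d3:H0→d4:- -> H0
  - 141.0.0.0/8 clear@8
  - 128.0.0.0/3 clear@3
  add 141.0.0.0/8 -> H3 at depth 8
  add 66.66.242.240/32 -> H3 at depth 32
  add 141.91.0.0/16 -> H2 at depth 16
  - 141.0.0.0/8 clear@8
  add 141.91.111.64/28 -> H2 at depth 28
  lookup 127.213.214.56: bits 01 walk d0:-→d1:-→d2:- -> no-route
  lookup 141.91.111.64: bits 1000110101011011011011110100 walk d0:-→d1:-→d2:-→d3:-→d4:-→d5:-→d6:-→d7:-→d8:-→d9:-→d10:-→d11:-→d12:-→d13:-→d14:-→d15:-→d16:H2→d17:-→d18:-→d19:-→d20:-→d21:-→d22:-→d23:-→d24:-→d25:-→d26:-→d27:-→d28:H2 -> H2
  add 66.66.0.0/16 -> H5 at depth 16
  - 66.66.242.240/32 clear@32
  add 141.91.111.0/24 -> H0 at depth 24
  lookup 141.91.111.44: bits 1000110101011011011011110 walk d0:-→d1:-→d2:-→d3:-→d4:-→d5:-→d6:-→d7:-→d8:-→d9:-→d10:-→d11:-→d12:-→d13:-→d14:-→d15:-→d16:H2→d17:-→d18:-→d19:-→d20:-→d21:-→d22:-→d23:-→d24:H0→d25:- -> H0
  - 141.91.111.0/24 clear@24
  add 0.0.0.0/0 -> H2 at depth 0
  lookup 66.66.0.7: bits 0100001001000010 walk d0:H2→d1:-→d2:-→d3:-→d4:-→d5:-→d6:-→d7:-→d8:-→d9:-→d10:-→d11:-→d12:-→d13:-→d14:-→d15:-→d16:H5 -> H5
  add 66.64.0.0/12 -> H0 at depth 12
  lookup 141.91.111.65: bits 1000110101011011011011110100 walk d0:H2→d1:-→d2:-→d3:-→d4:-→d5:-→d6:-→d7:-→d8:-→d9:-→d10:-→d11:-→d12:-→d13:-→d14:-→d15:-→d16:H2→d17:-→d18:-→d19:-→d20:-→d21:-→d22:-→d23:-→d24:-→d25:-→d26:-→d27:-→d28:H2 -> H2
  lookup 141.91.111.64: bits 1000110101011011011011110100 walk d0:H2→d1:-→d2:-→d3:-→d4:-→d5:-→d6:-→d7:-→d8:-→d9:-→d10:-→d11:-→d12:-→d13:-→d14:-→d15:-→d16:H2→d17:-→d18:-→d19:-→d20:-→d21:-→d22:-→d23:-→d24:-→d25:-→d26:-→d27:-→d28:H2 -> H2
  lookup 141.91.111.67: bits 1000110101011011011011110100 walk d0:H2→d1:-→d2:-→d3:-→d4:-→d5:-→d6:-→d7:-→d8:-→d9:-→d10:-→d11:-→d12:-→d13:-→d14:-→d15:-→d16:H2→d17:-→d18:-→d19:-→d20:-→d21:-→d22:-→d23:-→d24:-→d25:-→d26:-→d27:-→d28:H2 -> H2
  - 66.64.0.0/12 clear@12
  - 141.91.111.64/28 clear@28
  lookup 141.91.0.5: bits 10001101010110110 walk d0:H2→d1:-→d2:-→d3:-→d4:-→d5:-→d6:-→d7:-→d8:-→d9:-→d10:-→d11:-→d12:-→d13:-→d14:-→d15:-→d16:H2→d17:- -> H2
  add 66.64.0.0/12 -> H4 at depth 12
  lookup 66.64.0.0: bits 01000010010000 walk d0:H2→d1:-→d2:-→d3:-→d4:-→d5:-→d6:-→d7:-→d8:-→d9:-→d10:-→d11:-→d12:H4→d13:-→d14:- -> H4

== LOOKUPS ==
["H0","no-route","H2","H0","H5","H2","H2","H2","H2","H4"]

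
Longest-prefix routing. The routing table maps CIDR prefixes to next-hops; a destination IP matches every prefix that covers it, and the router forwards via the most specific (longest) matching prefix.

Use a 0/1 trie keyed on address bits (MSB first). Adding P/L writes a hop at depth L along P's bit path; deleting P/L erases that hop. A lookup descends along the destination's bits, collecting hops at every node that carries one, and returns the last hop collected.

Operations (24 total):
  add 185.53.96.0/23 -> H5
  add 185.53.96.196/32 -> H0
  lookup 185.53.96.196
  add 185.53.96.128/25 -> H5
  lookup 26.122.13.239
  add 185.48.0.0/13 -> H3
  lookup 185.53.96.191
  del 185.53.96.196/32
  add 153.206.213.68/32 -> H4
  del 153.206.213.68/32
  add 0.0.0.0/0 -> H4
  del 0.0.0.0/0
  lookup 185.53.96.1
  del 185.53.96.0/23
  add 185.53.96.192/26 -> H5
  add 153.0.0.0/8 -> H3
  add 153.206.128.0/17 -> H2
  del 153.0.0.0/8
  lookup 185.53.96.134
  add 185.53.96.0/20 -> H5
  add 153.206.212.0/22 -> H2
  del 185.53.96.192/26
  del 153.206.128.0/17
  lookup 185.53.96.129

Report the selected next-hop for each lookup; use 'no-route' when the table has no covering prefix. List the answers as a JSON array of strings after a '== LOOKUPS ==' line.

Process each operation:
  add 185.53.96.0/23 -> H5 at depth 23
  add 185.53.96.196/32 -> H0 at depth 32
  Q 185.53.96.196: descend 10111001001101010110000011000100 ; hops seen [H5,H0] ; pick H0
  add 185.53.96.128/25 -> H5 at depth 25
  Q 26.122.13.239: descend ε ; hops seen [∅] ; pick no-route
  add 185.48.0.0/13 -> H3 at depth 13
  Q 185.53.96.191: descend 1011100100110101011000001 ; hops seen [H3,H5,H5] ; pick H5
  del 185.53.96.196/32 (clear depth 32)
  add 153.206.213.68/32 -> H4 at depth 32
  del 153.206.213.68/32 (clear depth 32)
  add 0.0.0.0/0 -> H4 at depth 0
  del 0.0.0.0/0 (clear depth 0)
  Q 185.53.96.1: descend 101110010011010101100000 ; hops seen [H3,H5] ; pick H5
  del 185.53.96.0/23 (clear depth 23)
  add 185.53.96.192/26 -> H5 at depth 26
  add 153.0.0.0/8 -> H3 at depth 8
  add 153.206.128.0/17 -> H2 at depth 17
  del 153.0.0.0/8 (clear depth 8)
  Q 185.53.96.134: descend 1011100100110101011000001 ; hops seen [H3,H5] ; pick H5
  add 185.53.96.0/20 -> H5 at depth 20
  add 153.206.212.0/22 -> H2 at depth 22
  del 185.53.96.192/26 (clear depth 26)
  del 153.206.128.0/17 (clear depth 17)
  Q 185.53.96.129: descend 1011100100110101011000001 ; hops seen [H3,H5,H5] ; pick H5

== LOOKUPS ==
["H0","no-route","H5","H5","H5","H5"]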